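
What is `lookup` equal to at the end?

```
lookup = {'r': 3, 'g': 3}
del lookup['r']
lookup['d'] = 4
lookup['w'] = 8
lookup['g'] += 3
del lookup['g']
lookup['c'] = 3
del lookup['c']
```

del 'r' → {'g': 3}
lookup['d'] = 4 → {'g': 3, 'd': 4}
lookup['w'] = 8 → {'g': 3, 'd': 4, 'w': 8}
lookup['g'] = 3+3 = 6 → {'g': 6, 'd': 4, 'w': 8}
del 'g' → {'d': 4, 'w': 8}
lookup['c'] = 3 → {'d': 4, 'w': 8, 'c': 3}
del 'c' → {'d': 4, 'w': 8}

{'d': 4, 'w': 8}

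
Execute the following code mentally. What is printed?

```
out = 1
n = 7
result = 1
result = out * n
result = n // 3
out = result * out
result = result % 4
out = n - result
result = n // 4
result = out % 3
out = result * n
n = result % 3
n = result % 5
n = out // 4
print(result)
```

result = 1*7 = 7
result = 7//3 = 2
out = 2*1 = 2
result = 2%4 = 2
out = 7-2 = 5
result = 7//4 = 1
result = 5%3 = 2
out = 2*7 = 14
n = 2%3 = 2
n = 2%5 = 2
n = 14//4 = 3

2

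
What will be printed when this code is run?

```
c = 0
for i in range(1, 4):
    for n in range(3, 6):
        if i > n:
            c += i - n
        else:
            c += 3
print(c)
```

i=1,n=3: not 1>3, c = 0+3 = 3
i=1,n=4: not 1>4, c = 3+3 = 6
i=1,n=5: not 1>5, c = 6+3 = 9
i=2,n=3: not 2>3, c = 9+3 = 12
i=2,n=4: not 2>4, c = 12+3 = 15
i=2,n=5: not 2>5, c = 15+3 = 18
i=3,n=3: not 3>3, c = 18+3 = 21
i=3,n=4: not 3>4, c = 21+3 = 24
i=3,n=5: not 3>5, c = 24+3 = 27

27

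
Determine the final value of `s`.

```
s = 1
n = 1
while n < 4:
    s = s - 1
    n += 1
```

n=1: s = 1-1 = 0
n=2: s = 0-1 = -1
n=3: s = (-1)-1 = -2

-2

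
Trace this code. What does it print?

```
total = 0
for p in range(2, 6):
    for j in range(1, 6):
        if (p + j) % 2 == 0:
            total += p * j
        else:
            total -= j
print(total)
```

78

p=2,j=1: odd sum, total = 0-1 = -1
p=2,j=2: even sum, total = (-1)+4 = 3
p=2,j=3: odd sum, total = 3-3 = 0
p=2,j=4: even sum, total = 0+8 = 8
p=2,j=5: odd sum, total = 8-5 = 3
p=3,j=1: even sum, total = 3+3 = 6
p=3,j=2: odd sum, total = 6-2 = 4
p=3,j=3: even sum, total = 4+9 = 13
p=3,j=4: odd sum, total = 13-4 = 9
p=3,j=5: even sum, total = 9+15 = 24
p=4,j=1: odd sum, total = 24-1 = 23
p=4,j=2: even sum, total = 23+8 = 31
p=4,j=3: odd sum, total = 31-3 = 28
p=4,j=4: even sum, total = 28+16 = 44
p=4,j=5: odd sum, total = 44-5 = 39
p=5,j=1: even sum, total = 39+5 = 44
p=5,j=2: odd sum, total = 44-2 = 42
p=5,j=3: even sum, total = 42+15 = 57
p=5,j=4: odd sum, total = 57-4 = 53
p=5,j=5: even sum, total = 53+25 = 78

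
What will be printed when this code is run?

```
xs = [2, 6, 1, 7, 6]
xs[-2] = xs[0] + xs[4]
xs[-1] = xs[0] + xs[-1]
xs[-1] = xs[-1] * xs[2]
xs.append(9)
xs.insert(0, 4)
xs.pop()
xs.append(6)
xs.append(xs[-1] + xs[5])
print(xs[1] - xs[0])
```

-2

xs[-2] = xs[0]+xs[4] = 2+6 = 8 → [2, 6, 1, 8, 6]
xs[-1] = xs[0]+xs[-1] = 2+6 = 8 → [2, 6, 1, 8, 8]
xs[-1] = xs[-1]*xs[2] = 8*1 = 8 → [2, 6, 1, 8, 8]
append 9 → [2, 6, 1, 8, 8, 9]
insert 4 at 0 → [4, 2, 6, 1, 8, 8, 9]
pop() removes 9 → [4, 2, 6, 1, 8, 8]
append 6 → [4, 2, 6, 1, 8, 8, 6]
append xs[-1]+xs[5] = 6+8 = 14 → [4, 2, 6, 1, 8, 8, 6, 14]
xs[1]-xs[0] = 2-4 = -2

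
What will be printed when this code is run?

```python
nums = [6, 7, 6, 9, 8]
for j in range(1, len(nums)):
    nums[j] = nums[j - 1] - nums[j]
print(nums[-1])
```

j=1: nums[1] = 6-7 = -1 → [6, -1, 6, 9, 8]
j=2: nums[2] = (-1)-6 = -7 → [6, -1, -7, 9, 8]
j=3: nums[3] = (-7)-9 = -16 → [6, -1, -7, -16, 8]
j=4: nums[4] = (-16)-8 = -24 → [6, -1, -7, -16, -24]

-24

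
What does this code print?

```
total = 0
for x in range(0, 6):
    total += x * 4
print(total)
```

x=0: total = 0+0*4 = 0
x=1: total = 0+1*4 = 4
x=2: total = 4+2*4 = 12
x=3: total = 12+3*4 = 24
x=4: total = 24+4*4 = 40
x=5: total = 40+5*4 = 60

60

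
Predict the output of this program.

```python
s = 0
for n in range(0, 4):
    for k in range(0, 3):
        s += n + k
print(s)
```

30

n=0,k=0: s = 0+0 = 0
n=0,k=1: s = 0+1 = 1
n=0,k=2: s = 1+2 = 3
n=1,k=0: s = 3+1 = 4
n=1,k=1: s = 4+2 = 6
n=1,k=2: s = 6+3 = 9
n=2,k=0: s = 9+2 = 11
n=2,k=1: s = 11+3 = 14
n=2,k=2: s = 14+4 = 18
n=3,k=0: s = 18+3 = 21
n=3,k=1: s = 21+4 = 25
n=3,k=2: s = 25+5 = 30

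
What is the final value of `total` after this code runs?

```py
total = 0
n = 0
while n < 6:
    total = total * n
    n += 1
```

n=0: total = 0*0 = 0
n=1: total = 0*1 = 0
n=2: total = 0*2 = 0
n=3: total = 0*3 = 0
n=4: total = 0*4 = 0
n=5: total = 0*5 = 0

0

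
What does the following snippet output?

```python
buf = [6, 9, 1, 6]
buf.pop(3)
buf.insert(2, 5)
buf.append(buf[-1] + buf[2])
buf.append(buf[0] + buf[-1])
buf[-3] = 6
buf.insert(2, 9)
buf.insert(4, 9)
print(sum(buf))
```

62

pop(3) removes 6 → [6, 9, 1]
insert 5 at 2 → [6, 9, 5, 1]
append buf[-1]+buf[2] = 1+5 = 6 → [6, 9, 5, 1, 6]
append buf[0]+buf[-1] = 6+6 = 12 → [6, 9, 5, 1, 6, 12]
buf[-3] = 6 → [6, 9, 5, 6, 6, 12]
insert 9 at 2 → [6, 9, 9, 5, 6, 6, 12]
insert 9 at 4 → [6, 9, 9, 5, 9, 6, 6, 12]
sum = 62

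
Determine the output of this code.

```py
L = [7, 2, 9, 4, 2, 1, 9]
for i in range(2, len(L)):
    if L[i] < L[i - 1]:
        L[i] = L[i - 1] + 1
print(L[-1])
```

i=2: 9>=2, unchanged → [7, 2, 9, 4, 2, 1, 9]
i=3: 4<9, L[3] = 9+1 = 10 → [7, 2, 9, 10, 2, 1, 9]
i=4: 2<10, L[4] = 10+1 = 11 → [7, 2, 9, 10, 11, 1, 9]
i=5: 1<11, L[5] = 11+1 = 12 → [7, 2, 9, 10, 11, 12, 9]
i=6: 9<12, L[6] = 12+1 = 13 → [7, 2, 9, 10, 11, 12, 13]

13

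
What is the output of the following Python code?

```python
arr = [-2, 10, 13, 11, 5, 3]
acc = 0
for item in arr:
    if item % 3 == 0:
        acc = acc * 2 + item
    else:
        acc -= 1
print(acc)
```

-7

item=-2: not %3==0, acc = 0-1 = -1
item=10: not %3==0, acc = (-1)-1 = -2
item=13: not %3==0, acc = (-2)-1 = -3
item=11: not %3==0, acc = (-3)-1 = -4
item=5: not %3==0, acc = (-4)-1 = -5
item=3: %3==0, acc = (-5)*2+3 = -7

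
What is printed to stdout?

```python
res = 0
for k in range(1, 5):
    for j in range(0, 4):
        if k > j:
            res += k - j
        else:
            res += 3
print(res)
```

38

k=1,j=0: 1>0, res = 0+1 = 1
k=1,j=1: not 1>1, res = 1+3 = 4
k=1,j=2: not 1>2, res = 4+3 = 7
k=1,j=3: not 1>3, res = 7+3 = 10
k=2,j=0: 2>0, res = 10+2 = 12
k=2,j=1: 2>1, res = 12+1 = 13
k=2,j=2: not 2>2, res = 13+3 = 16
k=2,j=3: not 2>3, res = 16+3 = 19
k=3,j=0: 3>0, res = 19+3 = 22
k=3,j=1: 3>1, res = 22+2 = 24
k=3,j=2: 3>2, res = 24+1 = 25
k=3,j=3: not 3>3, res = 25+3 = 28
k=4,j=0: 4>0, res = 28+4 = 32
k=4,j=1: 4>1, res = 32+3 = 35
k=4,j=2: 4>2, res = 35+2 = 37
k=4,j=3: 4>3, res = 37+1 = 38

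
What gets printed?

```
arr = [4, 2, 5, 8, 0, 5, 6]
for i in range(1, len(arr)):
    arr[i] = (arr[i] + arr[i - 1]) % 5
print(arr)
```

i=1: arr[1] = (2+4)%5 = 1 → [4, 1, 5, 8, 0, 5, 6]
i=2: arr[2] = (5+1)%5 = 1 → [4, 1, 1, 8, 0, 5, 6]
i=3: arr[3] = (8+1)%5 = 4 → [4, 1, 1, 4, 0, 5, 6]
i=4: arr[4] = (0+4)%5 = 4 → [4, 1, 1, 4, 4, 5, 6]
i=5: arr[5] = (5+4)%5 = 4 → [4, 1, 1, 4, 4, 4, 6]
i=6: arr[6] = (6+4)%5 = 0 → [4, 1, 1, 4, 4, 4, 0]

[4, 1, 1, 4, 4, 4, 0]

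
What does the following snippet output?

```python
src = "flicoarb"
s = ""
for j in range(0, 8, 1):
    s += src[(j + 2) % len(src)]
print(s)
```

j=0: add src[2]='i' → 'i'
j=1: add src[3]='c' → 'ic'
j=2: add src[4]='o' → 'ico'
j=3: add src[5]='a' → 'icoa'
j=4: add src[6]='r' → 'icoar'
j=5: add src[7]='b' → 'icoarb'
j=6: add src[0]='f' → 'icoarbf'
j=7: add src[1]='l' → 'icoarbfl'

icoarbfl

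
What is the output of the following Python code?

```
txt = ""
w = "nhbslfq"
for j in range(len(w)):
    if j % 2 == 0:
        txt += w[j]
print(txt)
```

nblq

j=0: add 'n' → 'n'
j=1: skip
j=2: add 'b' → 'nb'
j=3: skip
j=4: add 'l' → 'nbl'
j=5: skip
j=6: add 'q' → 'nblq'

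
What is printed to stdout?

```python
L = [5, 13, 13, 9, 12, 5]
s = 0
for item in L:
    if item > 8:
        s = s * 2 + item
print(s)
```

186

item=5: not >8
item=13: >8, s = 0*2+13 = 13
item=13: >8, s = 13*2+13 = 39
item=9: >8, s = 39*2+9 = 87
item=12: >8, s = 87*2+12 = 186
item=5: not >8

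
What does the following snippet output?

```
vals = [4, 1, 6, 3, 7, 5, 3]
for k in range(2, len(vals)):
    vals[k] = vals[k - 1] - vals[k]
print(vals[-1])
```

-23

k=2: vals[2] = 1-6 = -5 → [4, 1, -5, 3, 7, 5, 3]
k=3: vals[3] = (-5)-3 = -8 → [4, 1, -5, -8, 7, 5, 3]
k=4: vals[4] = (-8)-7 = -15 → [4, 1, -5, -8, -15, 5, 3]
k=5: vals[5] = (-15)-5 = -20 → [4, 1, -5, -8, -15, -20, 3]
k=6: vals[6] = (-20)-3 = -23 → [4, 1, -5, -8, -15, -20, -23]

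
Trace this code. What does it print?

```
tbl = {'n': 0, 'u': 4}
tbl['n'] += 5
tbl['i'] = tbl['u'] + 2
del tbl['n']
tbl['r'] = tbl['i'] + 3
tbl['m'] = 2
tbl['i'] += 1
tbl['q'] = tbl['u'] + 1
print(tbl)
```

tbl['n'] = 0+5 = 5 → {'n': 5, 'u': 4}
tbl['i'] = tbl['u']+2 = 6 → {'n': 5, 'u': 4, 'i': 6}
del 'n' → {'u': 4, 'i': 6}
tbl['r'] = tbl['i']+3 = 9 → {'u': 4, 'i': 6, 'r': 9}
tbl['m'] = 2 → {'u': 4, 'i': 6, 'r': 9, 'm': 2}
tbl['i'] = 6+1 = 7 → {'u': 4, 'i': 7, 'r': 9, 'm': 2}
tbl['q'] = tbl['u']+1 = 5 → {'u': 4, 'i': 7, 'r': 9, 'm': 2, 'q': 5}

{'u': 4, 'i': 7, 'r': 9, 'm': 2, 'q': 5}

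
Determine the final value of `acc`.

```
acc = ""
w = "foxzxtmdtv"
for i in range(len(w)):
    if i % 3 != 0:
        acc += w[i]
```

'oxxtdt'

i=0: skip
i=1: add 'o' → 'o'
i=2: add 'x' → 'ox'
i=3: skip
i=4: add 'x' → 'oxx'
i=5: add 't' → 'oxxt'
i=6: skip
i=7: add 'd' → 'oxxtd'
i=8: add 't' → 'oxxtdt'
i=9: skip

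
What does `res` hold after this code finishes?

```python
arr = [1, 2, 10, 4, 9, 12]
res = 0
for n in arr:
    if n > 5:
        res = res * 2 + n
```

70

n=1: not >5
n=2: not >5
n=10: >5, res = 0*2+10 = 10
n=4: not >5
n=9: >5, res = 10*2+9 = 29
n=12: >5, res = 29*2+12 = 70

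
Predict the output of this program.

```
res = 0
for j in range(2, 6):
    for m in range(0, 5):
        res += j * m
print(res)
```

j=2,m=0: res = 0+0 = 0
j=2,m=1: res = 0+2 = 2
j=2,m=2: res = 2+4 = 6
j=2,m=3: res = 6+6 = 12
j=2,m=4: res = 12+8 = 20
j=3,m=0: res = 20+0 = 20
j=3,m=1: res = 20+3 = 23
j=3,m=2: res = 23+6 = 29
j=3,m=3: res = 29+9 = 38
j=3,m=4: res = 38+12 = 50
j=4,m=0: res = 50+0 = 50
j=4,m=1: res = 50+4 = 54
j=4,m=2: res = 54+8 = 62
j=4,m=3: res = 62+12 = 74
j=4,m=4: res = 74+16 = 90
j=5,m=0: res = 90+0 = 90
j=5,m=1: res = 90+5 = 95
j=5,m=2: res = 95+10 = 105
j=5,m=3: res = 105+15 = 120
j=5,m=4: res = 120+20 = 140

140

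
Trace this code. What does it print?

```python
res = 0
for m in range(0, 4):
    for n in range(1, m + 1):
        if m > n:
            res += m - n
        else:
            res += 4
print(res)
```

m=1,n=1: not 1>1, res = 0+4 = 4
m=2,n=1: 2>1, res = 4+1 = 5
m=2,n=2: not 2>2, res = 5+4 = 9
m=3,n=1: 3>1, res = 9+2 = 11
m=3,n=2: 3>2, res = 11+1 = 12
m=3,n=3: not 3>3, res = 12+4 = 16

16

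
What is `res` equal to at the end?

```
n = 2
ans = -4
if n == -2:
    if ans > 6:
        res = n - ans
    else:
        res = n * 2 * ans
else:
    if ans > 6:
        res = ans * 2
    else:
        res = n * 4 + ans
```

n=2, ans=-4
n == -2 is False; ans > 6 is False
→ res = n * 4 + ans = 4

4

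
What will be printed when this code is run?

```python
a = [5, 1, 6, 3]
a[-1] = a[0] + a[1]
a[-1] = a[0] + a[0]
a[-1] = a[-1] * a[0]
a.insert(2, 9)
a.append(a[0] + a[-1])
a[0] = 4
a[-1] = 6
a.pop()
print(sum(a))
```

a[-1] = a[0]+a[1] = 5+1 = 6 → [5, 1, 6, 6]
a[-1] = a[0]+a[0] = 5+5 = 10 → [5, 1, 6, 10]
a[-1] = a[-1]*a[0] = 10*5 = 50 → [5, 1, 6, 50]
insert 9 at 2 → [5, 1, 9, 6, 50]
append a[0]+a[-1] = 5+50 = 55 → [5, 1, 9, 6, 50, 55]
a[0] = 4 → [4, 1, 9, 6, 50, 55]
a[-1] = 6 → [4, 1, 9, 6, 50, 6]
pop() removes 6 → [4, 1, 9, 6, 50]
sum = 70

70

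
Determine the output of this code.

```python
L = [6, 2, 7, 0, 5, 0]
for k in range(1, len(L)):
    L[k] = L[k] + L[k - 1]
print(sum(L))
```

84

k=1: L[1] = 2+6 = 8 → [6, 8, 7, 0, 5, 0]
k=2: L[2] = 7+8 = 15 → [6, 8, 15, 0, 5, 0]
k=3: L[3] = 0+15 = 15 → [6, 8, 15, 15, 5, 0]
k=4: L[4] = 5+15 = 20 → [6, 8, 15, 15, 20, 0]
k=5: L[5] = 0+20 = 20 → [6, 8, 15, 15, 20, 20]
sum = 84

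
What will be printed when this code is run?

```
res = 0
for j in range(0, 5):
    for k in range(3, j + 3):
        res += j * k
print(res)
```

125

j=1,k=3: res = 0+3 = 3
j=2,k=3: res = 3+6 = 9
j=2,k=4: res = 9+8 = 17
j=3,k=3: res = 17+9 = 26
j=3,k=4: res = 26+12 = 38
j=3,k=5: res = 38+15 = 53
j=4,k=3: res = 53+12 = 65
j=4,k=4: res = 65+16 = 81
j=4,k=5: res = 81+20 = 101
j=4,k=6: res = 101+24 = 125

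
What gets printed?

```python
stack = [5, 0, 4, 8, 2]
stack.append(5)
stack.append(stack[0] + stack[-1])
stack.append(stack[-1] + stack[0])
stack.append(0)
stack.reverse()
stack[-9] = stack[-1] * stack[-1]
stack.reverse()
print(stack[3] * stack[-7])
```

append 5 → [5, 0, 4, 8, 2, 5]
append stack[0]+stack[-1] = 5+5 = 10 → [5, 0, 4, 8, 2, 5, 10]
append stack[-1]+stack[0] = 10+5 = 15 → [5, 0, 4, 8, 2, 5, 10, 15]
append 0 → [5, 0, 4, 8, 2, 5, 10, 15, 0]
reverse → [0, 15, 10, 5, 2, 8, 4, 0, 5]
stack[-9] = stack[-1]*stack[-1] = 5*5 = 25 → [25, 15, 10, 5, 2, 8, 4, 0, 5]
reverse → [5, 0, 4, 8, 2, 5, 10, 15, 25]
stack[3]*stack[-7] = 8*4 = 32

32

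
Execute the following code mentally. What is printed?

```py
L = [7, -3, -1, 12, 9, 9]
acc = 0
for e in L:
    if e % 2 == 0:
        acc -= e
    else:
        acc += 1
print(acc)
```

e=7: not even, acc = 0+1 = 1
e=-3: not even, acc = 1+1 = 2
e=-1: not even, acc = 2+1 = 3
e=12: even, acc = 3-12 = -9
e=9: not even, acc = (-9)+1 = -8
e=9: not even, acc = (-8)+1 = -7

-7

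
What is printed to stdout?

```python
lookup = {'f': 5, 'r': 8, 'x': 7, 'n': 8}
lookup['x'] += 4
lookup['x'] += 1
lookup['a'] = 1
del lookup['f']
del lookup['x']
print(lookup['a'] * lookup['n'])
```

8

lookup['x'] = 7+4 = 11 → {'f': 5, 'r': 8, 'x': 11, 'n': 8}
lookup['x'] = 11+1 = 12 → {'f': 5, 'r': 8, 'x': 12, 'n': 8}
lookup['a'] = 1 → {'f': 5, 'r': 8, 'x': 12, 'n': 8, 'a': 1}
del 'f' → {'r': 8, 'x': 12, 'n': 8, 'a': 1}
del 'x' → {'r': 8, 'n': 8, 'a': 1}
lookup['a']*lookup['n'] = 1*8 = 8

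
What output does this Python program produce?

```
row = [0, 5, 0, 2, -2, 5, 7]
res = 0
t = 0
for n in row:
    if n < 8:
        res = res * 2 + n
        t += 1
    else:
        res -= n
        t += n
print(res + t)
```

n=0: <8, res = 0*2+0 = 0; t=1
n=5: <8, res = 0*2+5 = 5; t=2
n=0: <8, res = 5*2+0 = 10; t=3
n=2: <8, res = 10*2+2 = 22; t=4
n=-2: <8, res = 22*2+(-2) = 42; t=5
n=5: <8, res = 42*2+5 = 89; t=6
n=7: <8, res = 89*2+7 = 185; t=7
res+t = 185+7 = 192

192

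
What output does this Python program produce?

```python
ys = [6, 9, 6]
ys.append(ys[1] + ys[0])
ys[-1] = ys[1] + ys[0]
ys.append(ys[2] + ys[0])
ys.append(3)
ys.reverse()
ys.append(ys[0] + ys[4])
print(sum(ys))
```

append ys[1]+ys[0] = 9+6 = 15 → [6, 9, 6, 15]
ys[-1] = ys[1]+ys[0] = 9+6 = 15 → [6, 9, 6, 15]
append ys[2]+ys[0] = 6+6 = 12 → [6, 9, 6, 15, 12]
append 3 → [6, 9, 6, 15, 12, 3]
reverse → [3, 12, 15, 6, 9, 6]
append ys[0]+ys[4] = 3+9 = 12 → [3, 12, 15, 6, 9, 6, 12]
sum = 63

63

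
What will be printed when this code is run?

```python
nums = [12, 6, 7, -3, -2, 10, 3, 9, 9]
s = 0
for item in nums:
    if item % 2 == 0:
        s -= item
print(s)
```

-26

item=12: even, s = 0-12 = -12
item=6: even, s = (-12)-6 = -18
item=7: not even
item=-3: not even
item=-2: even, s = (-18)-(-2) = -16
item=10: even, s = (-16)-10 = -26
item=3: not even
item=9: not even
item=9: not even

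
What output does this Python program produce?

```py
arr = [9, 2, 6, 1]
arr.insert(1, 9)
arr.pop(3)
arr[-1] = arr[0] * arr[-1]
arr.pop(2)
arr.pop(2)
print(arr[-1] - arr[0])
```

0

insert 9 at 1 → [9, 9, 2, 6, 1]
pop(3) removes 6 → [9, 9, 2, 1]
arr[-1] = arr[0]*arr[-1] = 9*1 = 9 → [9, 9, 2, 9]
pop(2) removes 2 → [9, 9, 9]
pop(2) removes 9 → [9, 9]
arr[-1]-arr[0] = 9-9 = 0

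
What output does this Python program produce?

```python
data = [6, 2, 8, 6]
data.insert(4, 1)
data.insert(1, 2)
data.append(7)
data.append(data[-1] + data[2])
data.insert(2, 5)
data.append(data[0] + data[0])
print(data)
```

insert 1 at 4 → [6, 2, 8, 6, 1]
insert 2 at 1 → [6, 2, 2, 8, 6, 1]
append 7 → [6, 2, 2, 8, 6, 1, 7]
append data[-1]+data[2] = 7+2 = 9 → [6, 2, 2, 8, 6, 1, 7, 9]
insert 5 at 2 → [6, 2, 5, 2, 8, 6, 1, 7, 9]
append data[0]+data[0] = 6+6 = 12 → [6, 2, 5, 2, 8, 6, 1, 7, 9, 12]

[6, 2, 5, 2, 8, 6, 1, 7, 9, 12]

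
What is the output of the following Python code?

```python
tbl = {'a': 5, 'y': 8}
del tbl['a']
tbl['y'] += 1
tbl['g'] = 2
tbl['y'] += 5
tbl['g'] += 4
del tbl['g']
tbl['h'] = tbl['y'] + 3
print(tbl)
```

del 'a' → {'y': 8}
tbl['y'] = 8+1 = 9 → {'y': 9}
tbl['g'] = 2 → {'y': 9, 'g': 2}
tbl['y'] = 9+5 = 14 → {'y': 14, 'g': 2}
tbl['g'] = 2+4 = 6 → {'y': 14, 'g': 6}
del 'g' → {'y': 14}
tbl['h'] = tbl['y']+3 = 17 → {'y': 14, 'h': 17}

{'y': 14, 'h': 17}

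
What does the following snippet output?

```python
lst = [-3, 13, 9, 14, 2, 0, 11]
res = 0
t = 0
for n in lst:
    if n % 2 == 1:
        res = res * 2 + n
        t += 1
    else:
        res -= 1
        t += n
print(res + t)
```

71

n=-3: odd, res = 0*2+(-3) = -3; t=1
n=13: odd, res = (-3)*2+13 = 7; t=2
n=9: odd, res = 7*2+9 = 23; t=3
n=14: not odd, res = 23-1 = 22; t=17
n=2: not odd, res = 22-1 = 21; t=19
n=0: not odd, res = 21-1 = 20; t=19
n=11: odd, res = 20*2+11 = 51; t=20
res+t = 51+20 = 71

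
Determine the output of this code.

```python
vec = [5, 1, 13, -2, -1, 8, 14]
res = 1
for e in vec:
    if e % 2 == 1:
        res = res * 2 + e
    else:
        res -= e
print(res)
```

67

e=5: odd, res = 1*2+5 = 7
e=1: odd, res = 7*2+1 = 15
e=13: odd, res = 15*2+13 = 43
e=-2: not odd, res = 43-(-2) = 45
e=-1: odd, res = 45*2+(-1) = 89
e=8: not odd, res = 89-8 = 81
e=14: not odd, res = 81-14 = 67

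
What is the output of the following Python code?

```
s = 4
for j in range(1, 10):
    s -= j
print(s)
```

-41

j=1: s = 4-1 = 3
j=2: s = 3-2 = 1
j=3: s = 1-3 = -2
j=4: s = (-2)-4 = -6
j=5: s = (-6)-5 = -11
j=6: s = (-11)-6 = -17
j=7: s = (-17)-7 = -24
j=8: s = (-24)-8 = -32
j=9: s = (-32)-9 = -41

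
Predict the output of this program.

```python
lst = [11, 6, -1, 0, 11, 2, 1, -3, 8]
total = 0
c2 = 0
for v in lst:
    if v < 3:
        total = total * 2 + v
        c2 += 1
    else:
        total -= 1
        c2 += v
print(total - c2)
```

-123

v=11: not <3, total = 0-1 = -1; c2=11
v=6: not <3, total = (-1)-1 = -2; c2=17
v=-1: <3, total = (-2)*2+(-1) = -5; c2=18
v=0: <3, total = (-5)*2+0 = -10; c2=19
v=11: not <3, total = (-10)-1 = -11; c2=30
v=2: <3, total = (-11)*2+2 = -20; c2=31
v=1: <3, total = (-20)*2+1 = -39; c2=32
v=-3: <3, total = (-39)*2+(-3) = -81; c2=33
v=8: not <3, total = (-81)-1 = -82; c2=41
total-c2 = (-82)-41 = -123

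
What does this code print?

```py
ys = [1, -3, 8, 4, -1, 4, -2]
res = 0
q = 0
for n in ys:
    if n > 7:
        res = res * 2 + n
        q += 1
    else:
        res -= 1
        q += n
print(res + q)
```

n=1: not >7, res = 0-1 = -1; q=1
n=-3: not >7, res = (-1)-1 = -2; q=-2
n=8: >7, res = (-2)*2+8 = 4; q=-1
n=4: not >7, res = 4-1 = 3; q=3
n=-1: not >7, res = 3-1 = 2; q=2
n=4: not >7, res = 2-1 = 1; q=6
n=-2: not >7, res = 1-1 = 0; q=4
res+q = 0+4 = 4

4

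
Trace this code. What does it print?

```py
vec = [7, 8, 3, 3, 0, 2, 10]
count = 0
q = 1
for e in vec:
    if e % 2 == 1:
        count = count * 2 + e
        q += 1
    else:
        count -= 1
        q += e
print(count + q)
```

e=7: odd, count = 0*2+7 = 7; q=2
e=8: not odd, count = 7-1 = 6; q=10
e=3: odd, count = 6*2+3 = 15; q=11
e=3: odd, count = 15*2+3 = 33; q=12
e=0: not odd, count = 33-1 = 32; q=12
e=2: not odd, count = 32-1 = 31; q=14
e=10: not odd, count = 31-1 = 30; q=24
count+q = 30+24 = 54

54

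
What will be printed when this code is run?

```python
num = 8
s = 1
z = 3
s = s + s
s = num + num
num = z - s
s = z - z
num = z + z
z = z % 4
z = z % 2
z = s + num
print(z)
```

6

s = 1+1 = 2
s = 8+8 = 16
num = 3-16 = -13
s = 3-3 = 0
num = 3+3 = 6
z = 3%4 = 3
z = 3%2 = 1
z = 0+6 = 6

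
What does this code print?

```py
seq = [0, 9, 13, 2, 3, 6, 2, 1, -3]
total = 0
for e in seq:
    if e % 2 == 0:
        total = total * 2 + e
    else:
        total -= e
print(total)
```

-164

e=0: even, total = 0*2+0 = 0
e=9: not even, total = 0-9 = -9
e=13: not even, total = (-9)-13 = -22
e=2: even, total = (-22)*2+2 = -42
e=3: not even, total = (-42)-3 = -45
e=6: even, total = (-45)*2+6 = -84
e=2: even, total = (-84)*2+2 = -166
e=1: not even, total = (-166)-1 = -167
e=-3: not even, total = (-167)-(-3) = -164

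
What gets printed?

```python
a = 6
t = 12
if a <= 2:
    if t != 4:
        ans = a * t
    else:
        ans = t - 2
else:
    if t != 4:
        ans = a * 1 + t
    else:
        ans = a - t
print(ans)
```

a=6, t=12
a <= 2 is False; t != 4 is True
→ ans = a * 1 + t = 18

18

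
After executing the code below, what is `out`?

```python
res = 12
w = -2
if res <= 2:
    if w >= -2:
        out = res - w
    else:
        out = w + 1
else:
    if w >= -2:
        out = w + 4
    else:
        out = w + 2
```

2

res=12, w=-2
res <= 2 is False; w >= -2 is True
→ out = w + 4 = 2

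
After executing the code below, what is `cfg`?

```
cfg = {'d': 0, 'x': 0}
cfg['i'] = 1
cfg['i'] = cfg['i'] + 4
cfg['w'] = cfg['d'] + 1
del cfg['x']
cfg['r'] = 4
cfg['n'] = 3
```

{'d': 0, 'i': 5, 'w': 1, 'r': 4, 'n': 3}

cfg['i'] = 1 → {'d': 0, 'x': 0, 'i': 1}
cfg['i'] = cfg['i']+4 = 5 → {'d': 0, 'x': 0, 'i': 5}
cfg['w'] = cfg['d']+1 = 1 → {'d': 0, 'x': 0, 'i': 5, 'w': 1}
del 'x' → {'d': 0, 'i': 5, 'w': 1}
cfg['r'] = 4 → {'d': 0, 'i': 5, 'w': 1, 'r': 4}
cfg['n'] = 3 → {'d': 0, 'i': 5, 'w': 1, 'r': 4, 'n': 3}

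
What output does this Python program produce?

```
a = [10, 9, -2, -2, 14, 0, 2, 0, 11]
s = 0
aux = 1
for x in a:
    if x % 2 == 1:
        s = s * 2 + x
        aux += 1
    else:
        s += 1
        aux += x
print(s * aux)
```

x=10: not odd, s = 0+1 = 1; aux=11
x=9: odd, s = 1*2+9 = 11; aux=12
x=-2: not odd, s = 11+1 = 12; aux=10
x=-2: not odd, s = 12+1 = 13; aux=8
x=14: not odd, s = 13+1 = 14; aux=22
x=0: not odd, s = 14+1 = 15; aux=22
x=2: not odd, s = 15+1 = 16; aux=24
x=0: not odd, s = 16+1 = 17; aux=24
x=11: odd, s = 17*2+11 = 45; aux=25
s*aux = 45*25 = 1125

1125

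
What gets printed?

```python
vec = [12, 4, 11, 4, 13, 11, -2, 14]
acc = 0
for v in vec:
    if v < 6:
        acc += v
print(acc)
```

6

v=12: not <6
v=4: <6, acc = 0+4 = 4
v=11: not <6
v=4: <6, acc = 4+4 = 8
v=13: not <6
v=11: not <6
v=-2: <6, acc = 8+(-2) = 6
v=14: not <6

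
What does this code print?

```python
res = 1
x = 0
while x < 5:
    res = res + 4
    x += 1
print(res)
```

21

x=0: res = 1+4 = 5
x=1: res = 5+4 = 9
x=2: res = 9+4 = 13
x=3: res = 13+4 = 17
x=4: res = 17+4 = 21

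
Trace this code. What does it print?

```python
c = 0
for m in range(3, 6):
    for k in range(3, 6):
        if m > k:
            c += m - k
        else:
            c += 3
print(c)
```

m=3,k=3: not 3>3, c = 0+3 = 3
m=3,k=4: not 3>4, c = 3+3 = 6
m=3,k=5: not 3>5, c = 6+3 = 9
m=4,k=3: 4>3, c = 9+1 = 10
m=4,k=4: not 4>4, c = 10+3 = 13
m=4,k=5: not 4>5, c = 13+3 = 16
m=5,k=3: 5>3, c = 16+2 = 18
m=5,k=4: 5>4, c = 18+1 = 19
m=5,k=5: not 5>5, c = 19+3 = 22

22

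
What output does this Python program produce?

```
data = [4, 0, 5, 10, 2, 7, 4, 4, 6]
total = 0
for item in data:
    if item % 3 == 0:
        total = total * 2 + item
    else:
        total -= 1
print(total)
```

item=4: not %3==0, total = 0-1 = -1
item=0: %3==0, total = (-1)*2+0 = -2
item=5: not %3==0, total = (-2)-1 = -3
item=10: not %3==0, total = (-3)-1 = -4
item=2: not %3==0, total = (-4)-1 = -5
item=7: not %3==0, total = (-5)-1 = -6
item=4: not %3==0, total = (-6)-1 = -7
item=4: not %3==0, total = (-7)-1 = -8
item=6: %3==0, total = (-8)*2+6 = -10

-10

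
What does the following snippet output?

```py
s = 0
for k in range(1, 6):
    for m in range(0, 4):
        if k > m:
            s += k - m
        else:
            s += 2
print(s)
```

46

k=1,m=0: 1>0, s = 0+1 = 1
k=1,m=1: not 1>1, s = 1+2 = 3
k=1,m=2: not 1>2, s = 3+2 = 5
k=1,m=3: not 1>3, s = 5+2 = 7
k=2,m=0: 2>0, s = 7+2 = 9
k=2,m=1: 2>1, s = 9+1 = 10
k=2,m=2: not 2>2, s = 10+2 = 12
k=2,m=3: not 2>3, s = 12+2 = 14
k=3,m=0: 3>0, s = 14+3 = 17
k=3,m=1: 3>1, s = 17+2 = 19
k=3,m=2: 3>2, s = 19+1 = 20
k=3,m=3: not 3>3, s = 20+2 = 22
k=4,m=0: 4>0, s = 22+4 = 26
k=4,m=1: 4>1, s = 26+3 = 29
k=4,m=2: 4>2, s = 29+2 = 31
k=4,m=3: 4>3, s = 31+1 = 32
k=5,m=0: 5>0, s = 32+5 = 37
k=5,m=1: 5>1, s = 37+4 = 41
k=5,m=2: 5>2, s = 41+3 = 44
k=5,m=3: 5>3, s = 44+2 = 46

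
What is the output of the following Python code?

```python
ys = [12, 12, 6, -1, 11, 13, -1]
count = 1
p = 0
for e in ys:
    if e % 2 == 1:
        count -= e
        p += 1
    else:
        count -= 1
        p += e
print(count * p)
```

e=12: not odd, count = 1-1 = 0; p=12
e=12: not odd, count = 0-1 = -1; p=24
e=6: not odd, count = (-1)-1 = -2; p=30
e=-1: odd, count = (-2)-(-1) = -1; p=31
e=11: odd, count = (-1)-11 = -12; p=32
e=13: odd, count = (-12)-13 = -25; p=33
e=-1: odd, count = (-25)-(-1) = -24; p=34
count*p = (-24)*34 = -816

-816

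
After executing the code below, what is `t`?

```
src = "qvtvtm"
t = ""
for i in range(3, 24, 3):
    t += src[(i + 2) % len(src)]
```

'mtmtmtm'

i=3: add src[5]='m' → 'm'
i=6: add src[2]='t' → 'mt'
i=9: add src[5]='m' → 'mtm'
i=12: add src[2]='t' → 'mtmt'
i=15: add src[5]='m' → 'mtmtm'
i=18: add src[2]='t' → 'mtmtmt'
i=21: add src[5]='m' → 'mtmtmtm'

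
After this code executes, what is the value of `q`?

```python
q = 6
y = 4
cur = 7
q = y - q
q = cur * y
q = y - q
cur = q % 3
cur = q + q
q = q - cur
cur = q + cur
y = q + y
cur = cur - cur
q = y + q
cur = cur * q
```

q = 4-6 = -2
q = 7*4 = 28
q = 4-28 = -24
cur = (-24)%3 = 0
cur = (-24)+(-24) = -48
q = (-24)-(-48) = 24
cur = 24+(-48) = -24
y = 24+4 = 28
cur = (-24)-(-24) = 0
q = 28+24 = 52
cur = 0*52 = 0

52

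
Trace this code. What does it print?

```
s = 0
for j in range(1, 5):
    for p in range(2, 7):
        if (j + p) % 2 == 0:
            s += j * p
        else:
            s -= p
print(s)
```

j=1,p=2: odd sum, s = 0-2 = -2
j=1,p=3: even sum, s = (-2)+3 = 1
j=1,p=4: odd sum, s = 1-4 = -3
j=1,p=5: even sum, s = (-3)+5 = 2
j=1,p=6: odd sum, s = 2-6 = -4
j=2,p=2: even sum, s = (-4)+4 = 0
j=2,p=3: odd sum, s = 0-3 = -3
j=2,p=4: even sum, s = (-3)+8 = 5
j=2,p=5: odd sum, s = 5-5 = 0
j=2,p=6: even sum, s = 0+12 = 12
j=3,p=2: odd sum, s = 12-2 = 10
j=3,p=3: even sum, s = 10+9 = 19
j=3,p=4: odd sum, s = 19-4 = 15
j=3,p=5: even sum, s = 15+15 = 30
j=3,p=6: odd sum, s = 30-6 = 24
j=4,p=2: even sum, s = 24+8 = 32
j=4,p=3: odd sum, s = 32-3 = 29
j=4,p=4: even sum, s = 29+16 = 45
j=4,p=5: odd sum, s = 45-5 = 40
j=4,p=6: even sum, s = 40+24 = 64

64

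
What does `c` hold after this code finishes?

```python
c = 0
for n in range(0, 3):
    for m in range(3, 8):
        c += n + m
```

n=0,m=3: c = 0+3 = 3
n=0,m=4: c = 3+4 = 7
n=0,m=5: c = 7+5 = 12
n=0,m=6: c = 12+6 = 18
n=0,m=7: c = 18+7 = 25
n=1,m=3: c = 25+4 = 29
n=1,m=4: c = 29+5 = 34
n=1,m=5: c = 34+6 = 40
n=1,m=6: c = 40+7 = 47
n=1,m=7: c = 47+8 = 55
n=2,m=3: c = 55+5 = 60
n=2,m=4: c = 60+6 = 66
n=2,m=5: c = 66+7 = 73
n=2,m=6: c = 73+8 = 81
n=2,m=7: c = 81+9 = 90

90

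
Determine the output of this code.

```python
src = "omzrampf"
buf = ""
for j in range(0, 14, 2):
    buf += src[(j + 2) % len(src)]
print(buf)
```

j=0: add src[2]='z' → 'z'
j=2: add src[4]='a' → 'za'
j=4: add src[6]='p' → 'zap'
j=6: add src[0]='o' → 'zapo'
j=8: add src[2]='z' → 'zapoz'
j=10: add src[4]='a' → 'zapoza'
j=12: add src[6]='p' → 'zapozap'

zapozap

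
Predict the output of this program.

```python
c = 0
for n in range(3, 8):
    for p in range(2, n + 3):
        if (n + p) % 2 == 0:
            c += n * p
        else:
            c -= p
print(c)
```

n=3,p=2: odd sum, c = 0-2 = -2
n=3,p=3: even sum, c = (-2)+9 = 7
n=3,p=4: odd sum, c = 7-4 = 3
n=3,p=5: even sum, c = 3+15 = 18
n=4,p=2: even sum, c = 18+8 = 26
n=4,p=3: odd sum, c = 26-3 = 23
n=4,p=4: even sum, c = 23+16 = 39
n=4,p=5: odd sum, c = 39-5 = 34
n=4,p=6: even sum, c = 34+24 = 58
n=5,p=2: odd sum, c = 58-2 = 56
n=5,p=3: even sum, c = 56+15 = 71
n=5,p=4: odd sum, c = 71-4 = 67
n=5,p=5: even sum, c = 67+25 = 92
n=5,p=6: odd sum, c = 92-6 = 86
n=5,p=7: even sum, c = 86+35 = 121
n=6,p=2: even sum, c = 121+12 = 133
n=6,p=3: odd sum, c = 133-3 = 130
n=6,p=4: even sum, c = 130+24 = 154
n=6,p=5: odd sum, c = 154-5 = 149
n=6,p=6: even sum, c = 149+36 = 185
n=6,p=7: odd sum, c = 185-7 = 178
n=6,p=8: even sum, c = 178+48 = 226
n=7,p=2: odd sum, c = 226-2 = 224
n=7,p=3: even sum, c = 224+21 = 245
n=7,p=4: odd sum, c = 245-4 = 241
n=7,p=5: even sum, c = 241+35 = 276
n=7,p=6: odd sum, c = 276-6 = 270
n=7,p=7: even sum, c = 270+49 = 319
n=7,p=8: odd sum, c = 319-8 = 311
n=7,p=9: even sum, c = 311+63 = 374

374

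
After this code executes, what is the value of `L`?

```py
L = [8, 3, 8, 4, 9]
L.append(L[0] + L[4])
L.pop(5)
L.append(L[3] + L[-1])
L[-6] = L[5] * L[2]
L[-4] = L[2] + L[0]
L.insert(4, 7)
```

[104, 3, 112, 4, 7, 9, 13]

append L[0]+L[4] = 8+9 = 17 → [8, 3, 8, 4, 9, 17]
pop(5) removes 17 → [8, 3, 8, 4, 9]
append L[3]+L[-1] = 4+9 = 13 → [8, 3, 8, 4, 9, 13]
L[-6] = L[5]*L[2] = 13*8 = 104 → [104, 3, 8, 4, 9, 13]
L[-4] = L[2]+L[0] = 8+104 = 112 → [104, 3, 112, 4, 9, 13]
insert 7 at 4 → [104, 3, 112, 4, 7, 9, 13]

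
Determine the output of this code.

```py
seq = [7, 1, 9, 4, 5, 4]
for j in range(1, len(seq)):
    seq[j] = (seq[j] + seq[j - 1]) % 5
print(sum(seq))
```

j=1: seq[1] = (1+7)%5 = 3 → [7, 3, 9, 4, 5, 4]
j=2: seq[2] = (9+3)%5 = 2 → [7, 3, 2, 4, 5, 4]
j=3: seq[3] = (4+2)%5 = 1 → [7, 3, 2, 1, 5, 4]
j=4: seq[4] = (5+1)%5 = 1 → [7, 3, 2, 1, 1, 4]
j=5: seq[5] = (4+1)%5 = 0 → [7, 3, 2, 1, 1, 0]
sum = 14

14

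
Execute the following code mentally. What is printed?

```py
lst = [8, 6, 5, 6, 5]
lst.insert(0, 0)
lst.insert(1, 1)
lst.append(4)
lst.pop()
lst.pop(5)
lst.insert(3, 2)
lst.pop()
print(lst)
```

[0, 1, 8, 2, 6, 5]

insert 0 at 0 → [0, 8, 6, 5, 6, 5]
insert 1 at 1 → [0, 1, 8, 6, 5, 6, 5]
append 4 → [0, 1, 8, 6, 5, 6, 5, 4]
pop() removes 4 → [0, 1, 8, 6, 5, 6, 5]
pop(5) removes 6 → [0, 1, 8, 6, 5, 5]
insert 2 at 3 → [0, 1, 8, 2, 6, 5, 5]
pop() removes 5 → [0, 1, 8, 2, 6, 5]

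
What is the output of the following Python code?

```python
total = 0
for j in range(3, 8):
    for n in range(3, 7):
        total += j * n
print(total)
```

j=3,n=3: total = 0+9 = 9
j=3,n=4: total = 9+12 = 21
j=3,n=5: total = 21+15 = 36
j=3,n=6: total = 36+18 = 54
j=4,n=3: total = 54+12 = 66
j=4,n=4: total = 66+16 = 82
j=4,n=5: total = 82+20 = 102
j=4,n=6: total = 102+24 = 126
j=5,n=3: total = 126+15 = 141
j=5,n=4: total = 141+20 = 161
j=5,n=5: total = 161+25 = 186
j=5,n=6: total = 186+30 = 216
j=6,n=3: total = 216+18 = 234
j=6,n=4: total = 234+24 = 258
j=6,n=5: total = 258+30 = 288
j=6,n=6: total = 288+36 = 324
j=7,n=3: total = 324+21 = 345
j=7,n=4: total = 345+28 = 373
j=7,n=5: total = 373+35 = 408
j=7,n=6: total = 408+42 = 450

450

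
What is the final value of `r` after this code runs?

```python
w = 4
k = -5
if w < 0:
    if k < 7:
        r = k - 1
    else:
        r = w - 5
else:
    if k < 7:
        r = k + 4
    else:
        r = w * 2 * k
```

w=4, k=-5
w < 0 is False; k < 7 is True
→ r = k + 4 = -1

-1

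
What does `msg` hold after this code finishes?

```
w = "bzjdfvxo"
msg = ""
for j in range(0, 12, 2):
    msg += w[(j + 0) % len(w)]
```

'bjfxbj'

j=0: add w[0]='b' → 'b'
j=2: add w[2]='j' → 'bj'
j=4: add w[4]='f' → 'bjf'
j=6: add w[6]='x' → 'bjfx'
j=8: add w[0]='b' → 'bjfxb'
j=10: add w[2]='j' → 'bjfxbj'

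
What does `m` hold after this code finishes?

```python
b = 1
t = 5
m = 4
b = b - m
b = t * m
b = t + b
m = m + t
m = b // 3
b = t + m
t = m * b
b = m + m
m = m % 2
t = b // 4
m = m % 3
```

0

b = 1-4 = -3
b = 5*4 = 20
b = 5+20 = 25
m = 4+5 = 9
m = 25//3 = 8
b = 5+8 = 13
t = 8*13 = 104
b = 8+8 = 16
m = 8%2 = 0
t = 16//4 = 4
m = 0%3 = 0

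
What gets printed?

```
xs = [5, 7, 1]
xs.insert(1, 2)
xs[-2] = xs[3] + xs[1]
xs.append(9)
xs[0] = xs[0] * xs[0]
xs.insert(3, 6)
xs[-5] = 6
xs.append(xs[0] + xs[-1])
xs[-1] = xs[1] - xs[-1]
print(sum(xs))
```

22

insert 2 at 1 → [5, 2, 7, 1]
xs[-2] = xs[3]+xs[1] = 1+2 = 3 → [5, 2, 3, 1]
append 9 → [5, 2, 3, 1, 9]
xs[0] = xs[0]*xs[0] = 5*5 = 25 → [25, 2, 3, 1, 9]
insert 6 at 3 → [25, 2, 3, 6, 1, 9]
xs[-5] = 6 → [25, 6, 3, 6, 1, 9]
append xs[0]+xs[-1] = 25+9 = 34 → [25, 6, 3, 6, 1, 9, 34]
xs[-1] = xs[1]-xs[-1] = 6-34 = -28 → [25, 6, 3, 6, 1, 9, -28]
sum = 22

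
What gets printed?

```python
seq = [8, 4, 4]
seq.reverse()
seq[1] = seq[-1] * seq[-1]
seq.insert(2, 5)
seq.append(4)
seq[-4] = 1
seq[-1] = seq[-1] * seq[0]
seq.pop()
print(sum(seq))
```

18

reverse → [4, 4, 8]
seq[1] = seq[-1]*seq[-1] = 8*8 = 64 → [4, 64, 8]
insert 5 at 2 → [4, 64, 5, 8]
append 4 → [4, 64, 5, 8, 4]
seq[-4] = 1 → [4, 1, 5, 8, 4]
seq[-1] = seq[-1]*seq[0] = 4*4 = 16 → [4, 1, 5, 8, 16]
pop() removes 16 → [4, 1, 5, 8]
sum = 18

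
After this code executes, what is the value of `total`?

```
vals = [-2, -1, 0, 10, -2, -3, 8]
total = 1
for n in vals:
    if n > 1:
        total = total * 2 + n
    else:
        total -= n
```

n=-2: not >1, total = 1-(-2) = 3
n=-1: not >1, total = 3-(-1) = 4
n=0: not >1, total = 4-0 = 4
n=10: >1, total = 4*2+10 = 18
n=-2: not >1, total = 18-(-2) = 20
n=-3: not >1, total = 20-(-3) = 23
n=8: >1, total = 23*2+8 = 54

54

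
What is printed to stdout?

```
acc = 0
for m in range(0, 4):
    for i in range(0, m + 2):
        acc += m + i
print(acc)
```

46

m=0,i=0: acc = 0+0 = 0
m=0,i=1: acc = 0+1 = 1
m=1,i=0: acc = 1+1 = 2
m=1,i=1: acc = 2+2 = 4
m=1,i=2: acc = 4+3 = 7
m=2,i=0: acc = 7+2 = 9
m=2,i=1: acc = 9+3 = 12
m=2,i=2: acc = 12+4 = 16
m=2,i=3: acc = 16+5 = 21
m=3,i=0: acc = 21+3 = 24
m=3,i=1: acc = 24+4 = 28
m=3,i=2: acc = 28+5 = 33
m=3,i=3: acc = 33+6 = 39
m=3,i=4: acc = 39+7 = 46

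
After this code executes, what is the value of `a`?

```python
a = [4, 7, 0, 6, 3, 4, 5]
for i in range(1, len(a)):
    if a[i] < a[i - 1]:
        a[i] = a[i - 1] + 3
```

i=1: 7>=4, unchanged → [4, 7, 0, 6, 3, 4, 5]
i=2: 0<7, a[2] = 7+3 = 10 → [4, 7, 10, 6, 3, 4, 5]
i=3: 6<10, a[3] = 10+3 = 13 → [4, 7, 10, 13, 3, 4, 5]
i=4: 3<13, a[4] = 13+3 = 16 → [4, 7, 10, 13, 16, 4, 5]
i=5: 4<16, a[5] = 16+3 = 19 → [4, 7, 10, 13, 16, 19, 5]
i=6: 5<19, a[6] = 19+3 = 22 → [4, 7, 10, 13, 16, 19, 22]

[4, 7, 10, 13, 16, 19, 22]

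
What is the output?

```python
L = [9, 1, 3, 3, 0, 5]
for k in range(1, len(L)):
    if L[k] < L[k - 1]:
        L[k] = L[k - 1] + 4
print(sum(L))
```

k=1: 1<9, L[1] = 9+4 = 13 → [9, 13, 3, 3, 0, 5]
k=2: 3<13, L[2] = 13+4 = 17 → [9, 13, 17, 3, 0, 5]
k=3: 3<17, L[3] = 17+4 = 21 → [9, 13, 17, 21, 0, 5]
k=4: 0<21, L[4] = 21+4 = 25 → [9, 13, 17, 21, 25, 5]
k=5: 5<25, L[5] = 25+4 = 29 → [9, 13, 17, 21, 25, 29]
sum = 114

114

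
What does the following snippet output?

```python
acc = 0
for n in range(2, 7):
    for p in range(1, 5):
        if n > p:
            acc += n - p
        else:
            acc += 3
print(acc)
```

n=2,p=1: 2>1, acc = 0+1 = 1
n=2,p=2: not 2>2, acc = 1+3 = 4
n=2,p=3: not 2>3, acc = 4+3 = 7
n=2,p=4: not 2>4, acc = 7+3 = 10
n=3,p=1: 3>1, acc = 10+2 = 12
n=3,p=2: 3>2, acc = 12+1 = 13
n=3,p=3: not 3>3, acc = 13+3 = 16
n=3,p=4: not 3>4, acc = 16+3 = 19
n=4,p=1: 4>1, acc = 19+3 = 22
n=4,p=2: 4>2, acc = 22+2 = 24
n=4,p=3: 4>3, acc = 24+1 = 25
n=4,p=4: not 4>4, acc = 25+3 = 28
n=5,p=1: 5>1, acc = 28+4 = 32
n=5,p=2: 5>2, acc = 32+3 = 35
n=5,p=3: 5>3, acc = 35+2 = 37
n=5,p=4: 5>4, acc = 37+1 = 38
n=6,p=1: 6>1, acc = 38+5 = 43
n=6,p=2: 6>2, acc = 43+4 = 47
n=6,p=3: 6>3, acc = 47+3 = 50
n=6,p=4: 6>4, acc = 50+2 = 52

52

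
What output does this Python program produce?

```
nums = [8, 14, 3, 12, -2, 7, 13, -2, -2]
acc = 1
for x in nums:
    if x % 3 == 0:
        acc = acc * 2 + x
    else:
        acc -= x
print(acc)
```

x=8: not %3==0, acc = 1-8 = -7
x=14: not %3==0, acc = (-7)-14 = -21
x=3: %3==0, acc = (-21)*2+3 = -39
x=12: %3==0, acc = (-39)*2+12 = -66
x=-2: not %3==0, acc = (-66)-(-2) = -64
x=7: not %3==0, acc = (-64)-7 = -71
x=13: not %3==0, acc = (-71)-13 = -84
x=-2: not %3==0, acc = (-84)-(-2) = -82
x=-2: not %3==0, acc = (-82)-(-2) = -80

-80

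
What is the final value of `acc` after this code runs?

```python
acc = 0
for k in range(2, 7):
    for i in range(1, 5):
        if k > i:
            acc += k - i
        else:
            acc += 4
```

k=2,i=1: 2>1, acc = 0+1 = 1
k=2,i=2: not 2>2, acc = 1+4 = 5
k=2,i=3: not 2>3, acc = 5+4 = 9
k=2,i=4: not 2>4, acc = 9+4 = 13
k=3,i=1: 3>1, acc = 13+2 = 15
k=3,i=2: 3>2, acc = 15+1 = 16
k=3,i=3: not 3>3, acc = 16+4 = 20
k=3,i=4: not 3>4, acc = 20+4 = 24
k=4,i=1: 4>1, acc = 24+3 = 27
k=4,i=2: 4>2, acc = 27+2 = 29
k=4,i=3: 4>3, acc = 29+1 = 30
k=4,i=4: not 4>4, acc = 30+4 = 34
k=5,i=1: 5>1, acc = 34+4 = 38
k=5,i=2: 5>2, acc = 38+3 = 41
k=5,i=3: 5>3, acc = 41+2 = 43
k=5,i=4: 5>4, acc = 43+1 = 44
k=6,i=1: 6>1, acc = 44+5 = 49
k=6,i=2: 6>2, acc = 49+4 = 53
k=6,i=3: 6>3, acc = 53+3 = 56
k=6,i=4: 6>4, acc = 56+2 = 58

58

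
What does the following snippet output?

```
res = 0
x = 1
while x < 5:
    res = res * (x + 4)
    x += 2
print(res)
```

x=1: res = 0*5 = 0
x=3: res = 0*7 = 0

0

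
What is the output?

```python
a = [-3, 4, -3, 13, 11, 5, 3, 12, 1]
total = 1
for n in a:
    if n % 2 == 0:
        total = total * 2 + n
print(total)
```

n=-3: not even
n=4: even, total = 1*2+4 = 6
n=-3: not even
n=13: not even
n=11: not even
n=5: not even
n=3: not even
n=12: even, total = 6*2+12 = 24
n=1: not even

24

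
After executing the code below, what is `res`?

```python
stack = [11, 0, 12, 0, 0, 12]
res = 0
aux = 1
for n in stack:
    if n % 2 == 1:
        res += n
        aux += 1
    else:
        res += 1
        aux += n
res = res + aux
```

n=11: odd, res = 0+11 = 11; aux=2
n=0: not odd, res = 11+1 = 12; aux=2
n=12: not odd, res = 12+1 = 13; aux=14
n=0: not odd, res = 13+1 = 14; aux=14
n=0: not odd, res = 14+1 = 15; aux=14
n=12: not odd, res = 15+1 = 16; aux=26
res+aux = 16+26 = 42

42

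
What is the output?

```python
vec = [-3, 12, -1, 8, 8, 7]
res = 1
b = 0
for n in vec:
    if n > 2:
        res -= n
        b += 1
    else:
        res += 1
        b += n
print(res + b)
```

-32

n=-3: not >2, res = 1+1 = 2; b=-3
n=12: >2, res = 2-12 = -10; b=-2
n=-1: not >2, res = (-10)+1 = -9; b=-3
n=8: >2, res = (-9)-8 = -17; b=-2
n=8: >2, res = (-17)-8 = -25; b=-1
n=7: >2, res = (-25)-7 = -32; b=0
res+b = (-32)+0 = -32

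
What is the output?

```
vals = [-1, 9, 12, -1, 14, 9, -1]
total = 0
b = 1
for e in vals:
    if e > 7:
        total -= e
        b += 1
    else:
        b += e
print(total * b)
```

e=-1: not >7; b=0
e=9: >7, total = 0-9 = -9; b=1
e=12: >7, total = (-9)-12 = -21; b=2
e=-1: not >7; b=1
e=14: >7, total = (-21)-14 = -35; b=2
e=9: >7, total = (-35)-9 = -44; b=3
e=-1: not >7; b=2
total*b = (-44)*2 = -88

-88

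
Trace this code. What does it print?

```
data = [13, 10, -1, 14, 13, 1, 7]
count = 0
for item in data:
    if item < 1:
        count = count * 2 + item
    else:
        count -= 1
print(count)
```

-9

item=13: not <1, count = 0-1 = -1
item=10: not <1, count = (-1)-1 = -2
item=-1: <1, count = (-2)*2+(-1) = -5
item=14: not <1, count = (-5)-1 = -6
item=13: not <1, count = (-6)-1 = -7
item=1: not <1, count = (-7)-1 = -8
item=7: not <1, count = (-8)-1 = -9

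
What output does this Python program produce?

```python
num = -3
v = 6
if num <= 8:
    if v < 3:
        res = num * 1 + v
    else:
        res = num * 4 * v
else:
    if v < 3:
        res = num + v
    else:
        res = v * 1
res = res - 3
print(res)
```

num=-3, v=6
num <= 8 is True; v < 3 is False
→ res = num * 4 * v = -72
res = (-72)-3 = -75

-75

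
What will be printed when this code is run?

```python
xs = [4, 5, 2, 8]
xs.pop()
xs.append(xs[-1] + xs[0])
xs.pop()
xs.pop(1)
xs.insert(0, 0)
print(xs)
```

pop() removes 8 → [4, 5, 2]
append xs[-1]+xs[0] = 2+4 = 6 → [4, 5, 2, 6]
pop() removes 6 → [4, 5, 2]
pop(1) removes 5 → [4, 2]
insert 0 at 0 → [0, 4, 2]

[0, 4, 2]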